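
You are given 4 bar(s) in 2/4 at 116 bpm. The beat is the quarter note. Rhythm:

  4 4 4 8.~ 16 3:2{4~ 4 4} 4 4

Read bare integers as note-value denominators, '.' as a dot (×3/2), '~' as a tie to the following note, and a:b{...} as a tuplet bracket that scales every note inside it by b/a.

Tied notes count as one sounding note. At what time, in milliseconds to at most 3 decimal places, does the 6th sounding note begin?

note 6 onset = 16/3b = 2758.621ms

1. 0.0ms @ 0 + 517.241ms (1)
2. 517.241ms @ 1 + 517.241ms (1)
3. 1034.483ms @ 2 + 517.241ms (1)
4. 1551.724ms @ 3 + 517.241ms (1)
5. 2068.966ms @ 4 + 689.655ms (4/3)
6. 2758.621ms @ 16/3 + 344.828ms (2/3)
7. 3103.448ms @ 6 + 517.241ms (1)
8. 3620.69ms @ 7 + 517.241ms (1)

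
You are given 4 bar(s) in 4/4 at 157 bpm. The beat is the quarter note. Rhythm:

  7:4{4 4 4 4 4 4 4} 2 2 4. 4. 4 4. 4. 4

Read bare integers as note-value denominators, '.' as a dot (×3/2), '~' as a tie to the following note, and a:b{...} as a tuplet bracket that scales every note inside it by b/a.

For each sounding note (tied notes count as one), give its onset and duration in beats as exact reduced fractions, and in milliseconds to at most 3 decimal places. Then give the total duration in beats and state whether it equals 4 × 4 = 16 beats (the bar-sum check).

1) 0.0ms=0b +218.38ms=4/7b
2) 218.38ms=4/7b +218.38ms=4/7b
3) 436.761ms=8/7b +218.38ms=4/7b
4) 655.141ms=12/7b +218.38ms=4/7b
5) 873.521ms=16/7b +218.38ms=4/7b
6) 1091.902ms=20/7b +218.38ms=4/7b
7) 1310.282ms=24/7b +218.38ms=4/7b
8) 1528.662ms=4b +764.331ms=2b
9) 2292.994ms=6b +764.331ms=2b
10) 3057.325ms=8b +573.248ms=3/2b
11) 3630.573ms=19/2b +573.248ms=3/2b
12) 4203.822ms=11b +382.166ms=1b
13) 4585.987ms=12b +573.248ms=3/2b
14) 5159.236ms=27/2b +573.248ms=3/2b
15) 5732.484ms=15b +382.166ms=1b
Σ=16b of 16 (157bpm 4/4) — PASS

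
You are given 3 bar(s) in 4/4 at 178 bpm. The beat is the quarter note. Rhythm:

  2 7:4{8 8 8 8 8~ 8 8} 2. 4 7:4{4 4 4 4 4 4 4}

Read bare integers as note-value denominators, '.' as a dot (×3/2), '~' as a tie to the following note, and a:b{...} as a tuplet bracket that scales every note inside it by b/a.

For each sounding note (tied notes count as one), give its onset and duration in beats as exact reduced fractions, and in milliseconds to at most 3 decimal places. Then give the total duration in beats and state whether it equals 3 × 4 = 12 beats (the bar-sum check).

1) 0.0ms=0b +674.157ms=2b
2) 674.157ms=2b +96.308ms=2/7b
3) 770.465ms=16/7b +96.308ms=2/7b
4) 866.774ms=18/7b +96.308ms=2/7b
5) 963.082ms=20/7b +96.308ms=2/7b
6) 1059.39ms=22/7b +192.616ms=4/7b
7) 1252.006ms=26/7b +96.308ms=2/7b
8) 1348.315ms=4b +1011.236ms=3b
9) 2359.551ms=7b +337.079ms=1b
10) 2696.629ms=8b +192.616ms=4/7b
11) 2889.246ms=60/7b +192.616ms=4/7b
12) 3081.862ms=64/7b +192.616ms=4/7b
13) 3274.478ms=68/7b +192.616ms=4/7b
14) 3467.095ms=72/7b +192.616ms=4/7b
15) 3659.711ms=76/7b +192.616ms=4/7b
16) 3852.327ms=80/7b +192.616ms=4/7b
Σ=12b of 12 (178bpm 4/4) — PASS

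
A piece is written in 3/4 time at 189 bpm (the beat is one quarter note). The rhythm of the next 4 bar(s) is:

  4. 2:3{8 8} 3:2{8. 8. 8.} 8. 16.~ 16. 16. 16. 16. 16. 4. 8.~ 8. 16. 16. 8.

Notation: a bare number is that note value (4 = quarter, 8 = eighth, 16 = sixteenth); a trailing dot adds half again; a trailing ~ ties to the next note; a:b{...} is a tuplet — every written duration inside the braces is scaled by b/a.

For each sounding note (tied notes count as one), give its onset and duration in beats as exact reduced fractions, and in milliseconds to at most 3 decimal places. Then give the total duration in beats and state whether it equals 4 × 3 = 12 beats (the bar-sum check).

1) 0.0ms=0b +476.19ms=3/2b
2) 476.19ms=3/2b +238.095ms=3/4b
3) 714.286ms=9/4b +238.095ms=3/4b
4) 952.381ms=3b +158.73ms=1/2b
5) 1111.111ms=7/2b +158.73ms=1/2b
6) 1269.841ms=4b +158.73ms=1/2b
7) 1428.571ms=9/2b +238.095ms=3/4b
8) 1666.667ms=21/4b +238.095ms=3/4b
9) 1904.762ms=6b +119.048ms=3/8b
10) 2023.81ms=51/8b +119.048ms=3/8b
11) 2142.857ms=27/4b +119.048ms=3/8b
12) 2261.905ms=57/8b +119.048ms=3/8b
13) 2380.952ms=15/2b +476.19ms=3/2b
14) 2857.143ms=9b +476.19ms=3/2b
15) 3333.333ms=21/2b +119.048ms=3/8b
16) 3452.381ms=87/8b +119.048ms=3/8b
17) 3571.429ms=45/4b +238.095ms=3/4b
Σ=12b of 12 (189bpm 3/4) — PASS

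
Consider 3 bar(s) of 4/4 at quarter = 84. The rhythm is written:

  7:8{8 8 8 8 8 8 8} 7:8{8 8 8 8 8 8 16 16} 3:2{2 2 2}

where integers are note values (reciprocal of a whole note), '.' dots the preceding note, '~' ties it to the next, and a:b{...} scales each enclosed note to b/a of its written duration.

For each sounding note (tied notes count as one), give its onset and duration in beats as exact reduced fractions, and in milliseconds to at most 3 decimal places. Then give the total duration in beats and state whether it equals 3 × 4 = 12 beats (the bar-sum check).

1) 0.0ms=0b +408.163ms=4/7b
2) 408.163ms=4/7b +408.163ms=4/7b
3) 816.327ms=8/7b +408.163ms=4/7b
4) 1224.49ms=12/7b +408.163ms=4/7b
5) 1632.653ms=16/7b +408.163ms=4/7b
6) 2040.816ms=20/7b +408.163ms=4/7b
7) 2448.98ms=24/7b +408.163ms=4/7b
8) 2857.143ms=4b +408.163ms=4/7b
9) 3265.306ms=32/7b +408.163ms=4/7b
10) 3673.469ms=36/7b +408.163ms=4/7b
11) 4081.633ms=40/7b +408.163ms=4/7b
12) 4489.796ms=44/7b +408.163ms=4/7b
13) 4897.959ms=48/7b +408.163ms=4/7b
14) 5306.122ms=52/7b +204.082ms=2/7b
15) 5510.204ms=54/7b +204.082ms=2/7b
16) 5714.286ms=8b +952.381ms=4/3b
17) 6666.667ms=28/3b +952.381ms=4/3b
18) 7619.048ms=32/3b +952.381ms=4/3b
Σ=12b of 12 (84bpm 4/4) — PASS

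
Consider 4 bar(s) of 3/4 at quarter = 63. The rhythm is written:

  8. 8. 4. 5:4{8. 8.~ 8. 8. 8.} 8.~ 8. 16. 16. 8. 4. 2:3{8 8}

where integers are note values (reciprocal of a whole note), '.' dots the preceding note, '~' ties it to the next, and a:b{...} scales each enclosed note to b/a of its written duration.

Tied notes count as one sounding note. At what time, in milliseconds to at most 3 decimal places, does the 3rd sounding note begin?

note 3 onset = 3/2b = 1428.571ms

1. 0.0ms @ 0 + 714.286ms (3/4)
2. 714.286ms @ 3/4 + 714.286ms (3/4)
3. 1428.571ms @ 3/2 + 1428.571ms (3/2)
4. 2857.143ms @ 3 + 571.429ms (3/5)
5. 3428.571ms @ 18/5 + 1142.857ms (6/5)
6. 4571.429ms @ 24/5 + 571.429ms (3/5)
7. 5142.857ms @ 27/5 + 571.429ms (3/5)
8. 5714.286ms @ 6 + 1428.571ms (3/2)
9. 7142.857ms @ 15/2 + 357.143ms (3/8)
10. 7500.0ms @ 63/8 + 357.143ms (3/8)
11. 7857.143ms @ 33/4 + 714.286ms (3/4)
12. 8571.429ms @ 9 + 1428.571ms (3/2)
13. 10000.0ms @ 21/2 + 714.286ms (3/4)
14. 10714.286ms @ 45/4 + 714.286ms (3/4)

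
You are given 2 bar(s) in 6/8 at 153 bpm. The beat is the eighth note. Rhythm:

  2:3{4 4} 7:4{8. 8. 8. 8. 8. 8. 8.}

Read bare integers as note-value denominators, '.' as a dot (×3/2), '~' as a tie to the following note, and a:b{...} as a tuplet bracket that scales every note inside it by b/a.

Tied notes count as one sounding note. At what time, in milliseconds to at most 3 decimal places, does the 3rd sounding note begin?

1. 0.0ms @ 0 + 1176.471ms (3)
2. 1176.471ms @ 3 + 1176.471ms (3)
3. 2352.941ms @ 6 + 336.134ms (6/7)
4. 2689.076ms @ 48/7 + 336.134ms (6/7)
5. 3025.21ms @ 54/7 + 336.134ms (6/7)
6. 3361.345ms @ 60/7 + 336.134ms (6/7)
7. 3697.479ms @ 66/7 + 336.134ms (6/7)
8. 4033.613ms @ 72/7 + 336.134ms (6/7)
9. 4369.748ms @ 78/7 + 336.134ms (6/7)

note 3 onset = 6b = 2352.941ms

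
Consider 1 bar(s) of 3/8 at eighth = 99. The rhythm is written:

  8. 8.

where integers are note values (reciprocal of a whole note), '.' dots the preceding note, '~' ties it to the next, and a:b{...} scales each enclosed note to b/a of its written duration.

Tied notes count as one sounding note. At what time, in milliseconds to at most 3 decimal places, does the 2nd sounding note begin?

1. 0.0ms @ 0 + 909.091ms (3/2)
2. 909.091ms @ 3/2 + 909.091ms (3/2)

note 2 onset = 3/2b = 909.091ms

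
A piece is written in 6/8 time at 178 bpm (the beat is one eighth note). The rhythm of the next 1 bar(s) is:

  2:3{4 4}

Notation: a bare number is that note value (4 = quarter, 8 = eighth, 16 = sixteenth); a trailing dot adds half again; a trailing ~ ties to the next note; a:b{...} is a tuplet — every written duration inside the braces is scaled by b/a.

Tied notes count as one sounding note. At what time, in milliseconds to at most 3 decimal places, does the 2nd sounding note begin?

1. 0.0ms @ 0 + 1011.236ms (3)
2. 1011.236ms @ 3 + 1011.236ms (3)

note 2 onset = 3b = 1011.236ms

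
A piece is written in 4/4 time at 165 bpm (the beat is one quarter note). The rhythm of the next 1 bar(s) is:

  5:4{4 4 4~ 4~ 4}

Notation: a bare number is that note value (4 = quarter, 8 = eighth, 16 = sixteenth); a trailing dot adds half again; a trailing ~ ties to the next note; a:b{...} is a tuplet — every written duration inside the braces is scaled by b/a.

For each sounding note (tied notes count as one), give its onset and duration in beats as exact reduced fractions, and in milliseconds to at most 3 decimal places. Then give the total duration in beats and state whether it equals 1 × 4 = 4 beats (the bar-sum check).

1) 0.0ms=0b +290.909ms=4/5b
2) 290.909ms=4/5b +290.909ms=4/5b
3) 581.818ms=8/5b +872.727ms=12/5b
Σ=4b of 4 (165bpm 4/4) — PASS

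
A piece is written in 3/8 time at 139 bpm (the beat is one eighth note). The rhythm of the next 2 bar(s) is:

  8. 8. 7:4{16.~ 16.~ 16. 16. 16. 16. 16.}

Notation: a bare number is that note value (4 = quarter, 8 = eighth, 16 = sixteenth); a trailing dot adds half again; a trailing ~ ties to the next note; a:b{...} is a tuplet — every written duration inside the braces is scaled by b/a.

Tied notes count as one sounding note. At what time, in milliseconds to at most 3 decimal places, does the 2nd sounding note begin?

1. 0.0ms @ 0 + 647.482ms (3/2)
2. 647.482ms @ 3/2 + 647.482ms (3/2)
3. 1294.964ms @ 3 + 554.985ms (9/7)
4. 1849.949ms @ 30/7 + 184.995ms (3/7)
5. 2034.943ms @ 33/7 + 184.995ms (3/7)
6. 2219.938ms @ 36/7 + 184.995ms (3/7)
7. 2404.933ms @ 39/7 + 184.995ms (3/7)

note 2 onset = 3/2b = 647.482ms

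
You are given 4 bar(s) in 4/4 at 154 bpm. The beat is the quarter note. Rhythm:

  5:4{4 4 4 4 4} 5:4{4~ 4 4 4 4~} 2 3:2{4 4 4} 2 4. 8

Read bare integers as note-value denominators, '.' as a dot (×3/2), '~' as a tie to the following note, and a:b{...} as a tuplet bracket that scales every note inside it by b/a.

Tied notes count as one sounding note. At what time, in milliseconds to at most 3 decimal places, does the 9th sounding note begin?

note 9 onset = 36/5b = 2805.195ms

1. 0.0ms @ 0 + 311.688ms (4/5)
2. 311.688ms @ 4/5 + 311.688ms (4/5)
3. 623.377ms @ 8/5 + 311.688ms (4/5)
4. 935.065ms @ 12/5 + 311.688ms (4/5)
5. 1246.753ms @ 16/5 + 311.688ms (4/5)
6. 1558.442ms @ 4 + 623.377ms (8/5)
7. 2181.818ms @ 28/5 + 311.688ms (4/5)
8. 2493.506ms @ 32/5 + 311.688ms (4/5)
9. 2805.195ms @ 36/5 + 1090.909ms (14/5)
10. 3896.104ms @ 10 + 259.74ms (2/3)
11. 4155.844ms @ 32/3 + 259.74ms (2/3)
12. 4415.584ms @ 34/3 + 259.74ms (2/3)
13. 4675.325ms @ 12 + 779.221ms (2)
14. 5454.545ms @ 14 + 584.416ms (3/2)
15. 6038.961ms @ 31/2 + 194.805ms (1/2)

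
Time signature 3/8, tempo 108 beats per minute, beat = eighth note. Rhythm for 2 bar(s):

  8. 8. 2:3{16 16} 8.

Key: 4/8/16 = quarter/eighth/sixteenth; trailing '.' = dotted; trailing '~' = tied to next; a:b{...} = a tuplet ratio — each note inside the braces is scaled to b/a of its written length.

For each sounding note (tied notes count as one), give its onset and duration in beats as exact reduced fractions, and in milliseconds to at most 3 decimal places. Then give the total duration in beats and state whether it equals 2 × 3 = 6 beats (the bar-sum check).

1) 0.0ms=0b +833.333ms=3/2b
2) 833.333ms=3/2b +833.333ms=3/2b
3) 1666.667ms=3b +416.667ms=3/4b
4) 2083.333ms=15/4b +416.667ms=3/4b
5) 2500.0ms=9/2b +833.333ms=3/2b
Σ=6b of 6 (108bpm 3/8) — PASS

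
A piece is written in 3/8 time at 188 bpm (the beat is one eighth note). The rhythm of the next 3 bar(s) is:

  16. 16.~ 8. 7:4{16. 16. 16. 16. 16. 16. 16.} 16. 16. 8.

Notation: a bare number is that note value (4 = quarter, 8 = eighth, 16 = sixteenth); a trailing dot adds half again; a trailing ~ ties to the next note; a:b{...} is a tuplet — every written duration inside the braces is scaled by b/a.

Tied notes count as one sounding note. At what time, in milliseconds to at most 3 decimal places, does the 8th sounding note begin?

note 8 onset = 36/7b = 1641.337ms

1. 0.0ms @ 0 + 239.362ms (3/4)
2. 239.362ms @ 3/4 + 718.085ms (9/4)
3. 957.447ms @ 3 + 136.778ms (3/7)
4. 1094.225ms @ 24/7 + 136.778ms (3/7)
5. 1231.003ms @ 27/7 + 136.778ms (3/7)
6. 1367.781ms @ 30/7 + 136.778ms (3/7)
7. 1504.559ms @ 33/7 + 136.778ms (3/7)
8. 1641.337ms @ 36/7 + 136.778ms (3/7)
9. 1778.116ms @ 39/7 + 136.778ms (3/7)
10. 1914.894ms @ 6 + 239.362ms (3/4)
11. 2154.255ms @ 27/4 + 239.362ms (3/4)
12. 2393.617ms @ 15/2 + 478.723ms (3/2)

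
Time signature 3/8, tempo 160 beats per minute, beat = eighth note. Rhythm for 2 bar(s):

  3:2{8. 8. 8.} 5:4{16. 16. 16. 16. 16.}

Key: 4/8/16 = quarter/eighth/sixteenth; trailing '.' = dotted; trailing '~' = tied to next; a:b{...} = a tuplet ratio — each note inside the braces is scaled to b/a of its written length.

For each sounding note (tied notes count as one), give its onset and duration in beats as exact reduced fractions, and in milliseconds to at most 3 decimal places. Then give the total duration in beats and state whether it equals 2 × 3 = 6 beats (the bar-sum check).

1) 0.0ms=0b +375.0ms=1b
2) 375.0ms=1b +375.0ms=1b
3) 750.0ms=2b +375.0ms=1b
4) 1125.0ms=3b +225.0ms=3/5b
5) 1350.0ms=18/5b +225.0ms=3/5b
6) 1575.0ms=21/5b +225.0ms=3/5b
7) 1800.0ms=24/5b +225.0ms=3/5b
8) 2025.0ms=27/5b +225.0ms=3/5b
Σ=6b of 6 (160bpm 3/8) — PASS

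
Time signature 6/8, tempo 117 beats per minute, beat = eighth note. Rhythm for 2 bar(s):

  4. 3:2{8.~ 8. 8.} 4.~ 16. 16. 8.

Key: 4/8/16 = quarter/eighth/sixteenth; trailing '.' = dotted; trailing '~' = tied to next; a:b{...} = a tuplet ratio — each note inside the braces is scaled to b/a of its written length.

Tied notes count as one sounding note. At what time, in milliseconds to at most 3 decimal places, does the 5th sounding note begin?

note 5 onset = 39/4b = 5000.0ms

1. 0.0ms @ 0 + 1538.462ms (3)
2. 1538.462ms @ 3 + 1025.641ms (2)
3. 2564.103ms @ 5 + 512.821ms (1)
4. 3076.923ms @ 6 + 1923.077ms (15/4)
5. 5000.0ms @ 39/4 + 384.615ms (3/4)
6. 5384.615ms @ 21/2 + 769.231ms (3/2)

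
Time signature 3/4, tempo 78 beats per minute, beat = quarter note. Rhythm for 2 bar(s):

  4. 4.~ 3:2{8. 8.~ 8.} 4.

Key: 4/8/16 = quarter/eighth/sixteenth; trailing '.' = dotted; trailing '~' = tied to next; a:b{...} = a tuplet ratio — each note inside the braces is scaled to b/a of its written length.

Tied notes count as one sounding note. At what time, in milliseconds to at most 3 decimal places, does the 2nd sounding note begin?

note 2 onset = 3/2b = 1153.846ms

1. 0.0ms @ 0 + 1153.846ms (3/2)
2. 1153.846ms @ 3/2 + 1538.462ms (2)
3. 2692.308ms @ 7/2 + 769.231ms (1)
4. 3461.538ms @ 9/2 + 1153.846ms (3/2)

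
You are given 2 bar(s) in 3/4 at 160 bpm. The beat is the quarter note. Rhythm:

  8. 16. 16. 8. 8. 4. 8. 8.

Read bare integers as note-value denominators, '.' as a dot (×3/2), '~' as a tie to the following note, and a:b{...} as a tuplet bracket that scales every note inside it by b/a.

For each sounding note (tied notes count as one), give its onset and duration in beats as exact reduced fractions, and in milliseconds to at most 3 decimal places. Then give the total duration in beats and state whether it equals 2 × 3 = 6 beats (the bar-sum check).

1) 0.0ms=0b +281.25ms=3/4b
2) 281.25ms=3/4b +140.625ms=3/8b
3) 421.875ms=9/8b +140.625ms=3/8b
4) 562.5ms=3/2b +281.25ms=3/4b
5) 843.75ms=9/4b +281.25ms=3/4b
6) 1125.0ms=3b +562.5ms=3/2b
7) 1687.5ms=9/2b +281.25ms=3/4b
8) 1968.75ms=21/4b +281.25ms=3/4b
Σ=6b of 6 (160bpm 3/4) — PASS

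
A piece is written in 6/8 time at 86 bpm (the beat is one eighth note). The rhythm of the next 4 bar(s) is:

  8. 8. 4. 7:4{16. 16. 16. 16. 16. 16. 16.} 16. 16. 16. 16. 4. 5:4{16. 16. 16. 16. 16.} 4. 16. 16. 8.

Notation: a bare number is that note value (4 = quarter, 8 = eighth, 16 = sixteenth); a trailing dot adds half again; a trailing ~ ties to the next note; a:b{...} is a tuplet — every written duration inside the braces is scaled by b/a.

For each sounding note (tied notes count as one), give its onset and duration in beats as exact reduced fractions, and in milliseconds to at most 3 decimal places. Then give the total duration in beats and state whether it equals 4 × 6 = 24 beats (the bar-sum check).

1) 0.0ms=0b +1046.512ms=3/2b
2) 1046.512ms=3/2b +1046.512ms=3/2b
3) 2093.023ms=3b +2093.023ms=3b
4) 4186.047ms=6b +299.003ms=3/7b
5) 4485.05ms=45/7b +299.003ms=3/7b
6) 4784.053ms=48/7b +299.003ms=3/7b
7) 5083.056ms=51/7b +299.003ms=3/7b
8) 5382.06ms=54/7b +299.003ms=3/7b
9) 5681.063ms=57/7b +299.003ms=3/7b
10) 5980.066ms=60/7b +299.003ms=3/7b
11) 6279.07ms=9b +523.256ms=3/4b
12) 6802.326ms=39/4b +523.256ms=3/4b
13) 7325.581ms=21/2b +523.256ms=3/4b
14) 7848.837ms=45/4b +523.256ms=3/4b
15) 8372.093ms=12b +2093.023ms=3b
16) 10465.116ms=15b +418.605ms=3/5b
17) 10883.721ms=78/5b +418.605ms=3/5b
18) 11302.326ms=81/5b +418.605ms=3/5b
19) 11720.93ms=84/5b +418.605ms=3/5b
20) 12139.535ms=87/5b +418.605ms=3/5b
21) 12558.14ms=18b +2093.023ms=3b
22) 14651.163ms=21b +523.256ms=3/4b
23) 15174.419ms=87/4b +523.256ms=3/4b
24) 15697.674ms=45/2b +1046.512ms=3/2b
Σ=24b of 24 (86bpm 6/8) — PASS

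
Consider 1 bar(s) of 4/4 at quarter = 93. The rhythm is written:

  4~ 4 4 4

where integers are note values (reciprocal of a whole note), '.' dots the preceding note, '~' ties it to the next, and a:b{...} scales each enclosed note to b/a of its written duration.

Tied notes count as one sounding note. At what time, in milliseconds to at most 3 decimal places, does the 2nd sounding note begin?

1. 0.0ms @ 0 + 1290.323ms (2)
2. 1290.323ms @ 2 + 645.161ms (1)
3. 1935.484ms @ 3 + 645.161ms (1)

note 2 onset = 2b = 1290.323ms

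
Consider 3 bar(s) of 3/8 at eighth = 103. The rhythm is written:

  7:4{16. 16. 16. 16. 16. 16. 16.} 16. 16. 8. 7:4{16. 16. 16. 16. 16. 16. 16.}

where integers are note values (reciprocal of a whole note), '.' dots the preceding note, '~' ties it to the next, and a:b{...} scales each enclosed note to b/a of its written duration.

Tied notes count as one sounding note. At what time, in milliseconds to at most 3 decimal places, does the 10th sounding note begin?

1. 0.0ms @ 0 + 249.653ms (3/7)
2. 249.653ms @ 3/7 + 249.653ms (3/7)
3. 499.307ms @ 6/7 + 249.653ms (3/7)
4. 748.96ms @ 9/7 + 249.653ms (3/7)
5. 998.613ms @ 12/7 + 249.653ms (3/7)
6. 1248.266ms @ 15/7 + 249.653ms (3/7)
7. 1497.92ms @ 18/7 + 249.653ms (3/7)
8. 1747.573ms @ 3 + 436.893ms (3/4)
9. 2184.466ms @ 15/4 + 436.893ms (3/4)
10. 2621.359ms @ 9/2 + 873.786ms (3/2)
11. 3495.146ms @ 6 + 249.653ms (3/7)
12. 3744.799ms @ 45/7 + 249.653ms (3/7)
13. 3994.452ms @ 48/7 + 249.653ms (3/7)
14. 4244.105ms @ 51/7 + 249.653ms (3/7)
15. 4493.759ms @ 54/7 + 249.653ms (3/7)
16. 4743.412ms @ 57/7 + 249.653ms (3/7)
17. 4993.065ms @ 60/7 + 249.653ms (3/7)

note 10 onset = 9/2b = 2621.359ms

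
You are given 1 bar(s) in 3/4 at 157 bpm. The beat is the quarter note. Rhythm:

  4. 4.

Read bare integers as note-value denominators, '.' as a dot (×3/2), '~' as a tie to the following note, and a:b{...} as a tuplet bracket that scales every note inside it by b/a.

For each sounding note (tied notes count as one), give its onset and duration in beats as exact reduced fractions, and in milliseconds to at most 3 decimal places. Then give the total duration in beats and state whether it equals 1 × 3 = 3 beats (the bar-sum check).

1) 0.0ms=0b +573.248ms=3/2b
2) 573.248ms=3/2b +573.248ms=3/2b
Σ=3b of 3 (157bpm 3/4) — PASS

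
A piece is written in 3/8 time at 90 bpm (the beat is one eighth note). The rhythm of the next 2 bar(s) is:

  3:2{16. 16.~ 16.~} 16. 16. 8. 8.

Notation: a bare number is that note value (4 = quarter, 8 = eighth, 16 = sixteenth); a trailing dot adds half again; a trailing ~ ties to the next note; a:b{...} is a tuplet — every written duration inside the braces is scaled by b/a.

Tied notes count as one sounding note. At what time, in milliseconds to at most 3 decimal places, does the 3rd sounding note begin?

note 3 onset = 9/4b = 1500.0ms

1. 0.0ms @ 0 + 333.333ms (1/2)
2. 333.333ms @ 1/2 + 1166.667ms (7/4)
3. 1500.0ms @ 9/4 + 500.0ms (3/4)
4. 2000.0ms @ 3 + 1000.0ms (3/2)
5. 3000.0ms @ 9/2 + 1000.0ms (3/2)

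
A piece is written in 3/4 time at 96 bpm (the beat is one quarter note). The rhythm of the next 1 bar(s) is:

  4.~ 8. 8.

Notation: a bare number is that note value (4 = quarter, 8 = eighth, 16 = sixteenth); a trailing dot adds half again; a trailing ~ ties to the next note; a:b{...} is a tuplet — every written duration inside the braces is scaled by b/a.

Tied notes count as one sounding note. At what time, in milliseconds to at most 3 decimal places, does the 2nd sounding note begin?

note 2 onset = 9/4b = 1406.25ms

1. 0.0ms @ 0 + 1406.25ms (9/4)
2. 1406.25ms @ 9/4 + 468.75ms (3/4)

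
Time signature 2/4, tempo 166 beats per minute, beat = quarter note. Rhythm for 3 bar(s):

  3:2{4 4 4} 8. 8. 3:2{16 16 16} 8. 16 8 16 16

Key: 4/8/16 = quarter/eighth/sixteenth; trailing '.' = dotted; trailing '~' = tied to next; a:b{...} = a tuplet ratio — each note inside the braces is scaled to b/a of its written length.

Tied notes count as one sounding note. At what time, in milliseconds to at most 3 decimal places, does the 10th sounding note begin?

note 10 onset = 19/4b = 1716.867ms

1. 0.0ms @ 0 + 240.964ms (2/3)
2. 240.964ms @ 2/3 + 240.964ms (2/3)
3. 481.928ms @ 4/3 + 240.964ms (2/3)
4. 722.892ms @ 2 + 271.084ms (3/4)
5. 993.976ms @ 11/4 + 271.084ms (3/4)
6. 1265.06ms @ 7/2 + 60.241ms (1/6)
7. 1325.301ms @ 11/3 + 60.241ms (1/6)
8. 1385.542ms @ 23/6 + 60.241ms (1/6)
9. 1445.783ms @ 4 + 271.084ms (3/4)
10. 1716.867ms @ 19/4 + 90.361ms (1/4)
11. 1807.229ms @ 5 + 180.723ms (1/2)
12. 1987.952ms @ 11/2 + 90.361ms (1/4)
13. 2078.313ms @ 23/4 + 90.361ms (1/4)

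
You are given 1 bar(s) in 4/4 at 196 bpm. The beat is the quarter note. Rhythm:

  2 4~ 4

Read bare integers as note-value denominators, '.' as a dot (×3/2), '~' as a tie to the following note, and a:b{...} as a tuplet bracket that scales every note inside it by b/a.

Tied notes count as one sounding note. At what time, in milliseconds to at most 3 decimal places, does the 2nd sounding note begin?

note 2 onset = 2b = 612.245ms

1. 0.0ms @ 0 + 612.245ms (2)
2. 612.245ms @ 2 + 612.245ms (2)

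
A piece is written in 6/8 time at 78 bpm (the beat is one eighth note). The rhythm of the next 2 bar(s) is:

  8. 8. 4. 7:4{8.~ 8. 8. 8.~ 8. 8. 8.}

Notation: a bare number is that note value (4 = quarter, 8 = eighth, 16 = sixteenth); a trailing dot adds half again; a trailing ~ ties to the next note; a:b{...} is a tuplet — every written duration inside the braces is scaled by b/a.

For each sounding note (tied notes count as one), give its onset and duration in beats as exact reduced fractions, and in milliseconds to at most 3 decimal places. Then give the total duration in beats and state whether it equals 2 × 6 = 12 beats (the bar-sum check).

1) 0.0ms=0b +1153.846ms=3/2b
2) 1153.846ms=3/2b +1153.846ms=3/2b
3) 2307.692ms=3b +2307.692ms=3b
4) 4615.385ms=6b +1318.681ms=12/7b
5) 5934.066ms=54/7b +659.341ms=6/7b
6) 6593.407ms=60/7b +1318.681ms=12/7b
7) 7912.088ms=72/7b +659.341ms=6/7b
8) 8571.429ms=78/7b +659.341ms=6/7b
Σ=12b of 12 (78bpm 6/8) — PASS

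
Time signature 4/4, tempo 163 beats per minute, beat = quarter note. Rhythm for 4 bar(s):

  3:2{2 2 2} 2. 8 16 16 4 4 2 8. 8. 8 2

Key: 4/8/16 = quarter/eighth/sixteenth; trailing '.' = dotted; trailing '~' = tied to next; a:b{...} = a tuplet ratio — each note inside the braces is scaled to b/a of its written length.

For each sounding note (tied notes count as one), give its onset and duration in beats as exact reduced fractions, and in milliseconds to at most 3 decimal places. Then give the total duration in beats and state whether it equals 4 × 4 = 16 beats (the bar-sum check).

1) 0.0ms=0b +490.798ms=4/3b
2) 490.798ms=4/3b +490.798ms=4/3b
3) 981.595ms=8/3b +490.798ms=4/3b
4) 1472.393ms=4b +1104.294ms=3b
5) 2576.687ms=7b +184.049ms=1/2b
6) 2760.736ms=15/2b +92.025ms=1/4b
7) 2852.761ms=31/4b +92.025ms=1/4b
8) 2944.785ms=8b +368.098ms=1b
9) 3312.883ms=9b +368.098ms=1b
10) 3680.982ms=10b +736.196ms=2b
11) 4417.178ms=12b +276.074ms=3/4b
12) 4693.252ms=51/4b +276.074ms=3/4b
13) 4969.325ms=27/2b +184.049ms=1/2b
14) 5153.374ms=14b +736.196ms=2b
Σ=16b of 16 (163bpm 4/4) — PASS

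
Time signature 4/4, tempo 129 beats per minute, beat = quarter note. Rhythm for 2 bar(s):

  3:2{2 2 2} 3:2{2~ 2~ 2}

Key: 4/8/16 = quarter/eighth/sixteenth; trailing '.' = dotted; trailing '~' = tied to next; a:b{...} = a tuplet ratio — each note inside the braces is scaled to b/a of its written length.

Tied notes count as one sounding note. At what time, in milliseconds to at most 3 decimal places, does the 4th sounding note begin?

1. 0.0ms @ 0 + 620.155ms (4/3)
2. 620.155ms @ 4/3 + 620.155ms (4/3)
3. 1240.31ms @ 8/3 + 620.155ms (4/3)
4. 1860.465ms @ 4 + 1860.465ms (4)

note 4 onset = 4b = 1860.465ms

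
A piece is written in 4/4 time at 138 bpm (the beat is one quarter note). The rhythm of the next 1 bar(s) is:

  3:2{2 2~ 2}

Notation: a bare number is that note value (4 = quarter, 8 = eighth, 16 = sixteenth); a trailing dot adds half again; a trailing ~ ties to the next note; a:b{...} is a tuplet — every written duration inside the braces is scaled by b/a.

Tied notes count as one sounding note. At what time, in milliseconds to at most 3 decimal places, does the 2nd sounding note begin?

1. 0.0ms @ 0 + 579.71ms (4/3)
2. 579.71ms @ 4/3 + 1159.42ms (8/3)

note 2 onset = 4/3b = 579.71ms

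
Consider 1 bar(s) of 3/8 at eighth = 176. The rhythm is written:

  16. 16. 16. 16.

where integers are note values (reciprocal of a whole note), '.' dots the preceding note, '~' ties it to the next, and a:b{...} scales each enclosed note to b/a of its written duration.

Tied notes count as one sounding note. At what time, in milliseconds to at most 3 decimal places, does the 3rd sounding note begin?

note 3 onset = 3/2b = 511.364ms

1. 0.0ms @ 0 + 255.682ms (3/4)
2. 255.682ms @ 3/4 + 255.682ms (3/4)
3. 511.364ms @ 3/2 + 255.682ms (3/4)
4. 767.045ms @ 9/4 + 255.682ms (3/4)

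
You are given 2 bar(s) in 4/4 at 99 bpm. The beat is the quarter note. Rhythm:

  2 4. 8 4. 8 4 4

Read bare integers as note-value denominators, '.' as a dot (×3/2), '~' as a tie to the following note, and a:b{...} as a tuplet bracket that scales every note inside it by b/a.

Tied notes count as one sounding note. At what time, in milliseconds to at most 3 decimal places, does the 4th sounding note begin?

1. 0.0ms @ 0 + 1212.121ms (2)
2. 1212.121ms @ 2 + 909.091ms (3/2)
3. 2121.212ms @ 7/2 + 303.03ms (1/2)
4. 2424.242ms @ 4 + 909.091ms (3/2)
5. 3333.333ms @ 11/2 + 303.03ms (1/2)
6. 3636.364ms @ 6 + 606.061ms (1)
7. 4242.424ms @ 7 + 606.061ms (1)

note 4 onset = 4b = 2424.242ms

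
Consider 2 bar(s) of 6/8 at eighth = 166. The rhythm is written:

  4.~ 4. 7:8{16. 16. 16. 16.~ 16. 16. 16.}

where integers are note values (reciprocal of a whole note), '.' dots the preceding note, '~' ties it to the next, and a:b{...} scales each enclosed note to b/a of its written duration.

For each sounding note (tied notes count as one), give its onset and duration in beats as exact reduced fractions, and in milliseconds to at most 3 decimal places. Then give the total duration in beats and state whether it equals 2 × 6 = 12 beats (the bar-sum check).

1) 0.0ms=0b +2168.675ms=6b
2) 2168.675ms=6b +309.811ms=6/7b
3) 2478.485ms=48/7b +309.811ms=6/7b
4) 2788.296ms=54/7b +309.811ms=6/7b
5) 3098.107ms=60/7b +619.621ms=12/7b
6) 3717.728ms=72/7b +309.811ms=6/7b
7) 4027.539ms=78/7b +309.811ms=6/7b
Σ=12b of 12 (166bpm 6/8) — PASS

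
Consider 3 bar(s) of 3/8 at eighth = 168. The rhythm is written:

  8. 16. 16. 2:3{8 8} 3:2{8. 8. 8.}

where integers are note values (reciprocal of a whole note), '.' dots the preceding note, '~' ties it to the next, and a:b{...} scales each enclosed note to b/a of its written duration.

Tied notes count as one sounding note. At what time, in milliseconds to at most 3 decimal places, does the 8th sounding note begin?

note 8 onset = 8b = 2857.143ms

1. 0.0ms @ 0 + 535.714ms (3/2)
2. 535.714ms @ 3/2 + 267.857ms (3/4)
3. 803.571ms @ 9/4 + 267.857ms (3/4)
4. 1071.429ms @ 3 + 535.714ms (3/2)
5. 1607.143ms @ 9/2 + 535.714ms (3/2)
6. 2142.857ms @ 6 + 357.143ms (1)
7. 2500.0ms @ 7 + 357.143ms (1)
8. 2857.143ms @ 8 + 357.143ms (1)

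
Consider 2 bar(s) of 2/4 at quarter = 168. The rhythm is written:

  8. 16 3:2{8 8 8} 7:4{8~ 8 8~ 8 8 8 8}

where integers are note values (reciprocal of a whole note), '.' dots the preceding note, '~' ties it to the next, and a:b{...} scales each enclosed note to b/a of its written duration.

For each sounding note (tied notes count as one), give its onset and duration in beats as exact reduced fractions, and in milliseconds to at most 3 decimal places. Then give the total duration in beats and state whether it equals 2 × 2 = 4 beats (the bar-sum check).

1) 0.0ms=0b +267.857ms=3/4b
2) 267.857ms=3/4b +89.286ms=1/4b
3) 357.143ms=1b +119.048ms=1/3b
4) 476.19ms=4/3b +119.048ms=1/3b
5) 595.238ms=5/3b +119.048ms=1/3b
6) 714.286ms=2b +204.082ms=4/7b
7) 918.367ms=18/7b +204.082ms=4/7b
8) 1122.449ms=22/7b +102.041ms=2/7b
9) 1224.49ms=24/7b +102.041ms=2/7b
10) 1326.531ms=26/7b +102.041ms=2/7b
Σ=4b of 4 (168bpm 2/4) — PASS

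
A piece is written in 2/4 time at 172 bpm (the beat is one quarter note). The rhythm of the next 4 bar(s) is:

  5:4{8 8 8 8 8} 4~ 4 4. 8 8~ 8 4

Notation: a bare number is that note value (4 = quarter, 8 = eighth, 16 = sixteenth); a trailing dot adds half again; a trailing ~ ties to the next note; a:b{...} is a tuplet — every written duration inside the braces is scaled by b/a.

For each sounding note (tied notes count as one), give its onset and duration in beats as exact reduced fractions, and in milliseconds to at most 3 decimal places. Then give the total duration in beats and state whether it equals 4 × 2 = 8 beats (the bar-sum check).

1) 0.0ms=0b +139.535ms=2/5b
2) 139.535ms=2/5b +139.535ms=2/5b
3) 279.07ms=4/5b +139.535ms=2/5b
4) 418.605ms=6/5b +139.535ms=2/5b
5) 558.14ms=8/5b +139.535ms=2/5b
6) 697.674ms=2b +697.674ms=2b
7) 1395.349ms=4b +523.256ms=3/2b
8) 1918.605ms=11/2b +174.419ms=1/2b
9) 2093.023ms=6b +348.837ms=1b
10) 2441.86ms=7b +348.837ms=1b
Σ=8b of 8 (172bpm 2/4) — PASS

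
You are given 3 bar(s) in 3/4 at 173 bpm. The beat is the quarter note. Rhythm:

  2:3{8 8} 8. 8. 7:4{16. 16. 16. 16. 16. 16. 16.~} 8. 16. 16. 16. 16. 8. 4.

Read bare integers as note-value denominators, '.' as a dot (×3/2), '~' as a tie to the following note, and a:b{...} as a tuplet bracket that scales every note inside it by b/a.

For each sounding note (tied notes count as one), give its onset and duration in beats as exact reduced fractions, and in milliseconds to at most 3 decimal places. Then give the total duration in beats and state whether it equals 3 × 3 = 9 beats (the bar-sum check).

1) 0.0ms=0b +260.116ms=3/4b
2) 260.116ms=3/4b +260.116ms=3/4b
3) 520.231ms=3/2b +260.116ms=3/4b
4) 780.347ms=9/4b +260.116ms=3/4b
5) 1040.462ms=3b +74.319ms=3/14b
6) 1114.781ms=45/14b +74.319ms=3/14b
7) 1189.1ms=24/7b +74.319ms=3/14b
8) 1263.419ms=51/14b +74.319ms=3/14b
9) 1337.737ms=27/7b +74.319ms=3/14b
10) 1412.056ms=57/14b +74.319ms=3/14b
11) 1486.375ms=30/7b +334.434ms=27/28b
12) 1820.809ms=21/4b +130.058ms=3/8b
13) 1950.867ms=45/8b +130.058ms=3/8b
14) 2080.925ms=6b +130.058ms=3/8b
15) 2210.983ms=51/8b +130.058ms=3/8b
16) 2341.04ms=27/4b +260.116ms=3/4b
17) 2601.156ms=15/2b +520.231ms=3/2b
Σ=9b of 9 (173bpm 3/4) — PASS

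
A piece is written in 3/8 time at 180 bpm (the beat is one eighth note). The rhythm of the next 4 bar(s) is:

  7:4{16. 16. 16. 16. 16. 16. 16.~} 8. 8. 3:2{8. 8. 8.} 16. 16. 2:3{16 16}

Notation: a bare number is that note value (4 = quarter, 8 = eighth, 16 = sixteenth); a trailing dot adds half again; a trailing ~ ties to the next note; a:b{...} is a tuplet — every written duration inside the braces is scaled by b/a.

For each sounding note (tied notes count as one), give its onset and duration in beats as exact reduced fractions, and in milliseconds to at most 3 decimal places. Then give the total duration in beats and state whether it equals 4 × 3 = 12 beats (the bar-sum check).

1) 0.0ms=0b +142.857ms=3/7b
2) 142.857ms=3/7b +142.857ms=3/7b
3) 285.714ms=6/7b +142.857ms=3/7b
4) 428.571ms=9/7b +142.857ms=3/7b
5) 571.429ms=12/7b +142.857ms=3/7b
6) 714.286ms=15/7b +142.857ms=3/7b
7) 857.143ms=18/7b +642.857ms=27/14b
8) 1500.0ms=9/2b +500.0ms=3/2b
9) 2000.0ms=6b +333.333ms=1b
10) 2333.333ms=7b +333.333ms=1b
11) 2666.667ms=8b +333.333ms=1b
12) 3000.0ms=9b +250.0ms=3/4b
13) 3250.0ms=39/4b +250.0ms=3/4b
14) 3500.0ms=21/2b +250.0ms=3/4b
15) 3750.0ms=45/4b +250.0ms=3/4b
Σ=12b of 12 (180bpm 3/8) — PASS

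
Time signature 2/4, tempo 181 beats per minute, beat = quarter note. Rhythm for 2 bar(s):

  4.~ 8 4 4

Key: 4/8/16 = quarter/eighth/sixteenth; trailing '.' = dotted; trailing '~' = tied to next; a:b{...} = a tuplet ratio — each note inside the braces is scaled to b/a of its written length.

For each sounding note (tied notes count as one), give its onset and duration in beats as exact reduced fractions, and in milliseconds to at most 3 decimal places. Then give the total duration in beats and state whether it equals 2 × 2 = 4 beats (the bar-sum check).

1) 0.0ms=0b +662.983ms=2b
2) 662.983ms=2b +331.492ms=1b
3) 994.475ms=3b +331.492ms=1b
Σ=4b of 4 (181bpm 2/4) — PASS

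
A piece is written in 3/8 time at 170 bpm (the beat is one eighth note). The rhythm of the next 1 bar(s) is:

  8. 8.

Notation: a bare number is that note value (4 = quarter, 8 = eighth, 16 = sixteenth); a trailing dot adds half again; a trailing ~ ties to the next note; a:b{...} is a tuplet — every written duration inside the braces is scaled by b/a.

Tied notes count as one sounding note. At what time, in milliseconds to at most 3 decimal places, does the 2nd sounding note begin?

note 2 onset = 3/2b = 529.412ms

1. 0.0ms @ 0 + 529.412ms (3/2)
2. 529.412ms @ 3/2 + 529.412ms (3/2)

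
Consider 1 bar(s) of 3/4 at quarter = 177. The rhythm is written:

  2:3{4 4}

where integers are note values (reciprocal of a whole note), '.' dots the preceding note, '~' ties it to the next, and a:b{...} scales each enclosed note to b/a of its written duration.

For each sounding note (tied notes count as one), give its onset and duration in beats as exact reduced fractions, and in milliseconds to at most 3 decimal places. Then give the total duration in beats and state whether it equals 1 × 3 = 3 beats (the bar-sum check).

1) 0.0ms=0b +508.475ms=3/2b
2) 508.475ms=3/2b +508.475ms=3/2b
Σ=3b of 3 (177bpm 3/4) — PASS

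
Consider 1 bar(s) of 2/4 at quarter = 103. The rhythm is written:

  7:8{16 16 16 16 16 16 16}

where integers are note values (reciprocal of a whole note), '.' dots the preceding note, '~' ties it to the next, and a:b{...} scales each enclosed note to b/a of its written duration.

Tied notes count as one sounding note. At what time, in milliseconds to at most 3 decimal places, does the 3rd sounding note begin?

1. 0.0ms @ 0 + 166.436ms (2/7)
2. 166.436ms @ 2/7 + 166.436ms (2/7)
3. 332.871ms @ 4/7 + 166.436ms (2/7)
4. 499.307ms @ 6/7 + 166.436ms (2/7)
5. 665.742ms @ 8/7 + 166.436ms (2/7)
6. 832.178ms @ 10/7 + 166.436ms (2/7)
7. 998.613ms @ 12/7 + 166.436ms (2/7)

note 3 onset = 4/7b = 332.871ms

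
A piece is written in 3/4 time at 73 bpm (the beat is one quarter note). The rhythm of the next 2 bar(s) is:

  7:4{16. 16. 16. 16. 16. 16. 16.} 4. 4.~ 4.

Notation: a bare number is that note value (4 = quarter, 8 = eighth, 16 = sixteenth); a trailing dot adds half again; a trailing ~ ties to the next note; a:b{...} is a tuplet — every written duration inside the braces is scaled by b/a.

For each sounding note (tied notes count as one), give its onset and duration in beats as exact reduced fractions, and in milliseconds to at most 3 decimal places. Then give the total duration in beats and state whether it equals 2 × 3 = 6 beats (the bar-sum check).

1) 0.0ms=0b +176.125ms=3/14b
2) 176.125ms=3/14b +176.125ms=3/14b
3) 352.25ms=3/7b +176.125ms=3/14b
4) 528.376ms=9/14b +176.125ms=3/14b
5) 704.501ms=6/7b +176.125ms=3/14b
6) 880.626ms=15/14b +176.125ms=3/14b
7) 1056.751ms=9/7b +176.125ms=3/14b
8) 1232.877ms=3/2b +1232.877ms=3/2b
9) 2465.753ms=3b +2465.753ms=3b
Σ=6b of 6 (73bpm 3/4) — PASS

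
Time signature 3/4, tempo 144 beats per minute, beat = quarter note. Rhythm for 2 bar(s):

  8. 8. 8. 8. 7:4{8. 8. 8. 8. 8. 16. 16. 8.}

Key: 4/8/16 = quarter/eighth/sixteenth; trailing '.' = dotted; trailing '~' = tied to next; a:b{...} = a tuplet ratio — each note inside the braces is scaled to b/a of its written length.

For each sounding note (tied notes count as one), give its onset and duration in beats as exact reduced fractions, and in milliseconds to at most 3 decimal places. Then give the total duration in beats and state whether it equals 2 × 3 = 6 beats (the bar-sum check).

1) 0.0ms=0b +312.5ms=3/4b
2) 312.5ms=3/4b +312.5ms=3/4b
3) 625.0ms=3/2b +312.5ms=3/4b
4) 937.5ms=9/4b +312.5ms=3/4b
5) 1250.0ms=3b +178.571ms=3/7b
6) 1428.571ms=24/7b +178.571ms=3/7b
7) 1607.143ms=27/7b +178.571ms=3/7b
8) 1785.714ms=30/7b +178.571ms=3/7b
9) 1964.286ms=33/7b +178.571ms=3/7b
10) 2142.857ms=36/7b +89.286ms=3/14b
11) 2232.143ms=75/14b +89.286ms=3/14b
12) 2321.429ms=39/7b +178.571ms=3/7b
Σ=6b of 6 (144bpm 3/4) — PASS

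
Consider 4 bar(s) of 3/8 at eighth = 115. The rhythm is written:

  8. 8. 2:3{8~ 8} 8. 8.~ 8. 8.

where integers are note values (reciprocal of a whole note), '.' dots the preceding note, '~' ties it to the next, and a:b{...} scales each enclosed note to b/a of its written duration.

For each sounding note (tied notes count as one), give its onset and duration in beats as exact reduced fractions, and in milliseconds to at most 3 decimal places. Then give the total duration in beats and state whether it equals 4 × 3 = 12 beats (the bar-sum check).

1) 0.0ms=0b +782.609ms=3/2b
2) 782.609ms=3/2b +782.609ms=3/2b
3) 1565.217ms=3b +1565.217ms=3b
4) 3130.435ms=6b +782.609ms=3/2b
5) 3913.043ms=15/2b +1565.217ms=3b
6) 5478.261ms=21/2b +782.609ms=3/2b
Σ=12b of 12 (115bpm 3/8) — PASS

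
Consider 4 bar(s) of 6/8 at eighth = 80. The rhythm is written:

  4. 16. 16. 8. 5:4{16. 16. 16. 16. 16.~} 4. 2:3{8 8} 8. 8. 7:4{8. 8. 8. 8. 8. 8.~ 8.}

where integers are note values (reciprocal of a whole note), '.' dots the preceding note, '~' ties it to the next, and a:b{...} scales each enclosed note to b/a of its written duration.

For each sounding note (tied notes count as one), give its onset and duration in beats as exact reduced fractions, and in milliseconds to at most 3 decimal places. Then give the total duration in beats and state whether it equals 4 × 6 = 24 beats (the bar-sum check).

1) 0.0ms=0b +2250.0ms=3b
2) 2250.0ms=3b +562.5ms=3/4b
3) 2812.5ms=15/4b +562.5ms=3/4b
4) 3375.0ms=9/2b +1125.0ms=3/2b
5) 4500.0ms=6b +450.0ms=3/5b
6) 4950.0ms=33/5b +450.0ms=3/5b
7) 5400.0ms=36/5b +450.0ms=3/5b
8) 5850.0ms=39/5b +450.0ms=3/5b
9) 6300.0ms=42/5b +2700.0ms=18/5b
10) 9000.0ms=12b +1125.0ms=3/2b
11) 10125.0ms=27/2b +1125.0ms=3/2b
12) 11250.0ms=15b +1125.0ms=3/2b
13) 12375.0ms=33/2b +1125.0ms=3/2b
14) 13500.0ms=18b +642.857ms=6/7b
15) 14142.857ms=132/7b +642.857ms=6/7b
16) 14785.714ms=138/7b +642.857ms=6/7b
17) 15428.571ms=144/7b +642.857ms=6/7b
18) 16071.429ms=150/7b +642.857ms=6/7b
19) 16714.286ms=156/7b +1285.714ms=12/7b
Σ=24b of 24 (80bpm 6/8) — PASS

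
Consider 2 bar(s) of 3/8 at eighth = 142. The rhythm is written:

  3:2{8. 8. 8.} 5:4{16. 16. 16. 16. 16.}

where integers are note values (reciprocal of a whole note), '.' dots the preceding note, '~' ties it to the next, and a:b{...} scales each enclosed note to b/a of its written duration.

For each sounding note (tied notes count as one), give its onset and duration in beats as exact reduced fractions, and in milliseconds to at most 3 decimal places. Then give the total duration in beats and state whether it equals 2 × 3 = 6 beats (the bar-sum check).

1) 0.0ms=0b +422.535ms=1b
2) 422.535ms=1b +422.535ms=1b
3) 845.07ms=2b +422.535ms=1b
4) 1267.606ms=3b +253.521ms=3/5b
5) 1521.127ms=18/5b +253.521ms=3/5b
6) 1774.648ms=21/5b +253.521ms=3/5b
7) 2028.169ms=24/5b +253.521ms=3/5b
8) 2281.69ms=27/5b +253.521ms=3/5b
Σ=6b of 6 (142bpm 3/8) — PASS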